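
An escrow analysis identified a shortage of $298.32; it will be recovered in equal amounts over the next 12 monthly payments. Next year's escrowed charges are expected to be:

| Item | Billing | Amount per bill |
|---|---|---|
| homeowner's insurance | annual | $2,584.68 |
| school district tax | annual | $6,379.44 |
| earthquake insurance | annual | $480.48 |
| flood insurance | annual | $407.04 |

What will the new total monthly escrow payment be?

$845.83

Homeowner's insurance — $2,584.68/yr
School district tax — $6,379.44/yr
Earthquake insurance — $480.48/yr
Flood insurance — $407.04/yr
Yearly total = $2,584.68 + $6,379.44 + $480.48 + $407.04 = $9,851.64
Per month = $9,851.64 / 12 = $820.97
Monthly shortage recovery: $298.32 ÷ 12 = $24.86
New monthly escrow = $820.97 + $24.86 = $845.83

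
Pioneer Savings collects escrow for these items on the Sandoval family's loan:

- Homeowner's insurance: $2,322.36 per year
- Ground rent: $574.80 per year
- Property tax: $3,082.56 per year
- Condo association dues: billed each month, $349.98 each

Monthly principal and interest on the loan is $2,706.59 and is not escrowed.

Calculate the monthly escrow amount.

Homeowner's insurance: $2,322.36 per year
Ground rent: $574.80 per year
Property tax: $3,082.56 per year
Condo association dues: $349.98 × 12 = $4,199.76 per year
Yearly total = $2,322.36 + $574.80 + $3,082.56 + $4,199.76 = $10,179.48
Monthly escrow = $10,179.48 ÷ 12 = $848.29

$848.29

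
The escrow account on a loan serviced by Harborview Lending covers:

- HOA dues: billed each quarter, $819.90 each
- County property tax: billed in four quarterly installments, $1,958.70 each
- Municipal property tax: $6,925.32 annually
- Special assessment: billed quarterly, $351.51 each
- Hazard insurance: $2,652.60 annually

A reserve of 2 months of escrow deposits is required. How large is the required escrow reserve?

HOA dues — $819.90 × 4 = $3,279.60 annually
County property tax — $1,958.70 × 4 = $7,834.80 annually
Municipal property tax — $6,925.32 annually
Special assessment — $351.51 × 4 = $1,406.04 annually
Hazard insurance — $2,652.60 annually
Yearly total = $3,279.60 + $7,834.80 + $6,925.32 + $1,406.04 + $2,652.60 = $22,098.36
Per month = $22,098.36 / 12 = $1,841.53
Reserve = 2 × $1,841.53 = $3,683.06

$3,683.06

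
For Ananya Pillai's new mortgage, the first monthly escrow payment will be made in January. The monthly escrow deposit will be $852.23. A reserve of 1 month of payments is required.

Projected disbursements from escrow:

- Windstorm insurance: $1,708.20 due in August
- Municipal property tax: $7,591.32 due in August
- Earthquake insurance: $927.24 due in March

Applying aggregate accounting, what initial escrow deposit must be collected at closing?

$4,261.15

Cushion = 1 × $852.23 = $852.23
Trial balance (start $0, +$852.23 each month, − disbursements):
  Jan: +$852.23 → $852.23
  Feb: +$852.23 → $1,704.46
  Mar: +$852.23 − $927.24 → $1,629.45
  Apr: +$852.23 → $2,481.68
  May: +$852.23 → $3,333.91
  Jun: +$852.23 → $4,186.14
  Jul: +$852.23 → $5,038.37
  Aug: +$852.23 − $9,299.52 → -$3,408.92
  Sep: +$852.23 → -$2,556.69
  Oct: +$852.23 → -$1,704.46
  Nov: +$852.23 → -$852.23
  Dec: +$852.23 → $0.00
Lowest trial balance = -$3,408.92 (Aug)
Initial deposit = cushion − low point = $852.23 − (-$3,408.92) = $4,261.15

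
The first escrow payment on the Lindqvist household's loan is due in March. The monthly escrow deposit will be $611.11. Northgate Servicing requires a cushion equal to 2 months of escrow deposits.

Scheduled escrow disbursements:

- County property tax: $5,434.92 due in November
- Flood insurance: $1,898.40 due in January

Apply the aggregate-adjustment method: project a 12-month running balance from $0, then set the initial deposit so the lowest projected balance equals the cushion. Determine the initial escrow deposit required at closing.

$1,833.33

Cushion = 2 × $611.11 = $1,222.22
Trial balance (start $0, +$611.11 each month, − disbursements):
  Mar: +$611.11 → $611.11
  Apr: +$611.11 → $1,222.22
  May: +$611.11 → $1,833.33
  Jun: +$611.11 → $2,444.44
  Jul: +$611.11 → $3,055.55
  Aug: +$611.11 → $3,666.66
  Sep: +$611.11 → $4,277.77
  Oct: +$611.11 → $4,888.88
  Nov: +$611.11 − $5,434.92 → $65.07
  Dec: +$611.11 → $676.18
  Jan: +$611.11 − $1,898.40 → -$611.11
  Feb: +$611.11 → $0.00
Lowest trial balance = -$611.11 (Jan)
Initial deposit = cushion − low point = $1,222.22 − (-$611.11) = $1,833.33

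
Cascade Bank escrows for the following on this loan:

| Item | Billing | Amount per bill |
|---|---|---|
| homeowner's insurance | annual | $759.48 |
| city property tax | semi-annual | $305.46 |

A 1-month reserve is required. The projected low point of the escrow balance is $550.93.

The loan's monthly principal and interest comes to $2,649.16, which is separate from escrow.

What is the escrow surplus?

$436.73

Homeowner's insurance = $759.48/yr
City property tax = $305.46 × 2 = $610.92/yr
Yearly total = $1,370.40
Monthly escrow = $1,370.40 / 12 = $114.20
Required cushion = 1 × $114.20 = $114.20
Excess over cushion: $550.93 − $114.20 = $436.73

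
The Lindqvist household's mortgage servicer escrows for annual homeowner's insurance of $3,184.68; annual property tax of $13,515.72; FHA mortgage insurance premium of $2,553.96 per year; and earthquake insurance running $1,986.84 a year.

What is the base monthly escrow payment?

Homeowner's insurance: $3,184.68
Property tax: $13,515.72
FHA mortgage insurance premium: $2,553.96
Earthquake insurance: $1,986.84
Total annual escrow = $3,184.68 + $13,515.72 + $2,553.96 + $1,986.84 = $21,241.20
Base monthly escrow = $21,241.20 / 12 = $1,770.10

$1,770.10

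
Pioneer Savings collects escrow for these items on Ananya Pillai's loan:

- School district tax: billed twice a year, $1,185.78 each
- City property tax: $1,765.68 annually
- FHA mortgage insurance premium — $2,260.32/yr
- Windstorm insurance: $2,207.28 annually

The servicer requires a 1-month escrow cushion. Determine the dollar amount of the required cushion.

$717.07

School district tax: $1,185.78 × 2 = $2,371.56
City property tax: $1,765.68
FHA mortgage insurance premium: $2,260.32
Windstorm insurance: $2,207.28
Yearly total = $2,371.56 + $1,765.68 + $2,260.32 + $2,207.28 = $8,604.84
Monthly = $8,604.84 / 12 = $717.07
Cushion = 1 × $717.07 = $717.07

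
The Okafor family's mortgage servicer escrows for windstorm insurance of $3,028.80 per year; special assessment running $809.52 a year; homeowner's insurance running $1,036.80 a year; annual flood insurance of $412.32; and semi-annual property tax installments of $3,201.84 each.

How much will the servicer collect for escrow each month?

$974.26

Windstorm insurance — $3,028.80/yr
Special assessment — $809.52/yr
Homeowner's insurance — $1,036.80/yr
Flood insurance — $412.32/yr
Property tax — $3,201.84 × 2 = $6,403.68/yr
Annual escrow total = $3,028.80 + $809.52 + $1,036.80 + $412.32 + $6,403.68 = $11,691.12
Per month = $11,691.12 ÷ 12 = $974.26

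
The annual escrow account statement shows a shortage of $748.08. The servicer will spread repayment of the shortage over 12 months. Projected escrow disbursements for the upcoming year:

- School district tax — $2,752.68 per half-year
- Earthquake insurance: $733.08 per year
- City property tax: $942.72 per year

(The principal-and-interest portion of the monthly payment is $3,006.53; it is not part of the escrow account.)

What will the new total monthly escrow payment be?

School district tax: $2,752.68 × 2 = $5,505.36
Earthquake insurance: $733.08
City property tax: $942.72
Annual escrow total = $5,505.36 + $733.08 + $942.72 = $7,181.16
Per month = $7,181.16 ÷ 12 = $598.43
Shortage spread = $748.08 ÷ 12 = $62.34/mo
Adjusted monthly = $598.43 + $62.34 = $660.77

$660.77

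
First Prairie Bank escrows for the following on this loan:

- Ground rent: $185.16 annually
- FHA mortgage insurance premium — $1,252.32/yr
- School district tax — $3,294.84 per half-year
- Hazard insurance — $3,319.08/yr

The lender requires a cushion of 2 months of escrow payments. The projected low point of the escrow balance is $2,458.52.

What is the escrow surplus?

Ground rent — $185.16/yr
FHA mortgage insurance premium — $1,252.32/yr
School district tax — $3,294.84 × 2 = $6,589.68/yr
Hazard insurance — $3,319.08/yr
Annual escrow total = $11,346.24
Monthly escrow = $11,346.24 / 12 = $945.52
Required reserve = 2 × $945.52 = $1,891.04
Surplus = $2,458.52 − $1,891.04 = $567.48

$567.48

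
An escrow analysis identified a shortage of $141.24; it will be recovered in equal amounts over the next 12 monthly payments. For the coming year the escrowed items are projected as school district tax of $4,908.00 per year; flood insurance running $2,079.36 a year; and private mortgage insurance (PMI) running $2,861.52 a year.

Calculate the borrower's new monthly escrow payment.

$832.51

School district tax = $4,908.00 per year
Flood insurance = $2,079.36 per year
Private mortgage insurance (PMI) = $2,861.52 per year
Annual escrow total = $9,848.88
Base monthly escrow = $9,848.88 ÷ 12 = $820.74
Shortage spread = $141.24 ÷ 12 = $11.77/mo
New monthly escrow = $820.74 + $11.77 = $832.51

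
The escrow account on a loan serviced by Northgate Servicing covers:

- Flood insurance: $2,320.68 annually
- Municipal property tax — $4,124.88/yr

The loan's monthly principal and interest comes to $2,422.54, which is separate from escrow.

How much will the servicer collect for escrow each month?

$537.13

Flood insurance — $2,320.68/yr
Municipal property tax — $4,124.88/yr
Total annual escrow = $6,445.56
Monthly = $6,445.56 / 12 = $537.13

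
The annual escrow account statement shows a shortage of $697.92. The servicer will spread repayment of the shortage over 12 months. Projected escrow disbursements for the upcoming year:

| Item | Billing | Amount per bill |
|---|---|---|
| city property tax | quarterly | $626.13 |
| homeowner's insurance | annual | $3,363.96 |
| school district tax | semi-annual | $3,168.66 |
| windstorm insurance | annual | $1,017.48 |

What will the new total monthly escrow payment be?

City property tax — $626.13 × 4 = $2,504.52
Homeowner's insurance — $3,363.96
School district tax — $3,168.66 × 2 = $6,337.32
Windstorm insurance — $1,017.48
Yearly total = $2,504.52 + $3,363.96 + $6,337.32 + $1,017.48 = $13,223.28
Monthly escrow = $13,223.28 ÷ 12 = $1,101.94
Monthly shortage recovery: $697.92 ÷ 12 = $58.16
New monthly escrow = $1,101.94 + $58.16 = $1,160.10

$1,160.10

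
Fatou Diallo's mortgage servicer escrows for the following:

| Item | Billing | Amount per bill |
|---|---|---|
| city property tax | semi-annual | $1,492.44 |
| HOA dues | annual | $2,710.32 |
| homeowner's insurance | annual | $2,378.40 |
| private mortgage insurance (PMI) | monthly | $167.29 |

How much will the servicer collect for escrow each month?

City property tax: $1,492.44 × 2 = $2,984.88
HOA dues: $2,710.32
Homeowner's insurance: $2,378.40
Private mortgage insurance (PMI): $167.29 × 12 = $2,007.48
Combined annual = $2,984.88 + $2,710.32 + $2,378.40 + $2,007.48 = $10,081.08
Monthly escrow = $10,081.08 / 12 = $840.09

$840.09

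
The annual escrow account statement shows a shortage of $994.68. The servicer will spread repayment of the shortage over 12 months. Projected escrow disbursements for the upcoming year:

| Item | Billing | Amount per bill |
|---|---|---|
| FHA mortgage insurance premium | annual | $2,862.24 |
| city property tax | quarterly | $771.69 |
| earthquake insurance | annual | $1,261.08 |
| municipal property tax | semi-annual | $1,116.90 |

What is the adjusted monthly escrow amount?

$869.88

FHA mortgage insurance premium = $2,862.24 per year
City property tax = $771.69 × 4 = $3,086.76 per year
Earthquake insurance = $1,261.08 per year
Municipal property tax = $1,116.90 × 2 = $2,233.80 per year
Combined annual = $2,862.24 + $3,086.76 + $1,261.08 + $2,233.80 = $9,443.88
Monthly = $9,443.88 / 12 = $786.99
Shortage per month = $994.68 ÷ 12 = $82.89
New monthly escrow = $786.99 + $82.89 = $869.88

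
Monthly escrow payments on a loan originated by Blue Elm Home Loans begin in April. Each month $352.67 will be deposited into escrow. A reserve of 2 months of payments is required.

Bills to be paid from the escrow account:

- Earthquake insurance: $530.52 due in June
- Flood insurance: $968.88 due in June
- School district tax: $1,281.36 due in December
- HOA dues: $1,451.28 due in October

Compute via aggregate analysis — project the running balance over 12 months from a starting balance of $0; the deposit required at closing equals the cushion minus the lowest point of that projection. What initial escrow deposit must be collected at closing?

Cushion = 2 × $352.67 = $705.34
Trial balance (start $0, +$352.67 each month, − disbursements):
  Apr: +$352.67 → $352.67
  May: +$352.67 → $705.34
  Jun: +$352.67 − $1,499.40 → -$441.39
  Jul: +$352.67 → -$88.72
  Aug: +$352.67 → $263.95
  Sep: +$352.67 → $616.62
  Oct: +$352.67 − $1,451.28 → -$481.99
  Nov: +$352.67 → -$129.32
  Dec: +$352.67 − $1,281.36 → -$1,058.01
  Jan: +$352.67 → -$705.34
  Feb: +$352.67 → -$352.67
  Mar: +$352.67 → $0.00
Lowest trial balance = -$1,058.01 (Dec)
Initial deposit = cushion − low point = $705.34 − (-$1,058.01) = $1,763.35

$1,763.35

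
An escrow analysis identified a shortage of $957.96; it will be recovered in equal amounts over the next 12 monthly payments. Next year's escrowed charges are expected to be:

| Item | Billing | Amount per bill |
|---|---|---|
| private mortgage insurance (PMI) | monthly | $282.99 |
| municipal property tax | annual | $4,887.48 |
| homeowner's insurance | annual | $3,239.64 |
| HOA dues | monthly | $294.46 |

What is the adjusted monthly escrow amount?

Private mortgage insurance (PMI): $282.99 × 12 = $3,395.88
Municipal property tax: $4,887.48
Homeowner's insurance: $3,239.64
HOA dues: $294.46 × 12 = $3,533.52
Yearly total = $3,395.88 + $4,887.48 + $3,239.64 + $3,533.52 = $15,056.52
Monthly = $15,056.52 ÷ 12 = $1,254.71
Monthly shortage recovery: $957.96 ÷ 12 = $79.83
New monthly escrow = $1,254.71 + $79.83 = $1,334.54

$1,334.54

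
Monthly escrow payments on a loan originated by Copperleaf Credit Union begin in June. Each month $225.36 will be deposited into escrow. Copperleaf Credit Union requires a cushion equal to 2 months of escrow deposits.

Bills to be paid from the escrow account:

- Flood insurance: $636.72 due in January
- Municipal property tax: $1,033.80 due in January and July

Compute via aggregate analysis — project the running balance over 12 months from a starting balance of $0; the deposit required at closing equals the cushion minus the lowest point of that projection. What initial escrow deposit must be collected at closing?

Cushion = 2 × $225.36 = $450.72
Trial balance (start $0, +$225.36 each month, − disbursements):
  Jun: +$225.36 → $225.36
  Jul: +$225.36 − $1,033.80 → -$583.08
  Aug: +$225.36 → -$357.72
  Sep: +$225.36 → -$132.36
  Oct: +$225.36 → $93.00
  Nov: +$225.36 → $318.36
  Dec: +$225.36 → $543.72
  Jan: +$225.36 − $1,670.52 → -$901.44
  Feb: +$225.36 → -$676.08
  Mar: +$225.36 → -$450.72
  Apr: +$225.36 → -$225.36
  May: +$225.36 → $0.00
Lowest trial balance = -$901.44 (Jan)
Initial deposit = cushion − low point = $450.72 − (-$901.44) = $1,352.16

$1,352.16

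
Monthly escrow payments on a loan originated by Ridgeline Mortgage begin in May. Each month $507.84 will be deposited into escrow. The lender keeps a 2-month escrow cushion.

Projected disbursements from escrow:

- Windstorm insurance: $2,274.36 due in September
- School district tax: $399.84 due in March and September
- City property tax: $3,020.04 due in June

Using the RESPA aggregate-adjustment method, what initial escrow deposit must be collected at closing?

Cushion = 2 × $507.84 = $1,015.68
Trial balance (start $0, +$507.84 each month, − disbursements):
  May: +$507.84 → $507.84
  Jun: +$507.84 − $3,020.04 → -$2,004.36
  Jul: +$507.84 → -$1,496.52
  Aug: +$507.84 → -$988.68
  Sep: +$507.84 − $2,674.20 → -$3,155.04
  Oct: +$507.84 → -$2,647.20
  Nov: +$507.84 → -$2,139.36
  Dec: +$507.84 → -$1,631.52
  Jan: +$507.84 → -$1,123.68
  Feb: +$507.84 → -$615.84
  Mar: +$507.84 − $399.84 → -$507.84
  Apr: +$507.84 → $0.00
Lowest trial balance = -$3,155.04 (Sep)
Initial deposit = cushion − low point = $1,015.68 − (-$3,155.04) = $4,170.72

$4,170.72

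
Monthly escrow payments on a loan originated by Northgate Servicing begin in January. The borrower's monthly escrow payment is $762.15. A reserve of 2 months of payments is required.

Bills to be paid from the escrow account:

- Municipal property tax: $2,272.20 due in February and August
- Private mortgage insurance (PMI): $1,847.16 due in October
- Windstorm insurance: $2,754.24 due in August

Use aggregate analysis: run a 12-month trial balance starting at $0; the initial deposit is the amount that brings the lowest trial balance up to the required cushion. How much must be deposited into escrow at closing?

Cushion = 2 × $762.15 = $1,524.30
Trial balance (start $0, +$762.15 each month, − disbursements):
  Jan: +$762.15 → $762.15
  Feb: +$762.15 − $2,272.20 → -$747.90
  Mar: +$762.15 → $14.25
  Apr: +$762.15 → $776.40
  May: +$762.15 → $1,538.55
  Jun: +$762.15 → $2,300.70
  Jul: +$762.15 → $3,062.85
  Aug: +$762.15 − $5,026.44 → -$1,201.44
  Sep: +$762.15 → -$439.29
  Oct: +$762.15 − $1,847.16 → -$1,524.30
  Nov: +$762.15 → -$762.15
  Dec: +$762.15 → $0.00
Lowest trial balance = -$1,524.30 (Oct)
Initial deposit = cushion − low point = $1,524.30 − (-$1,524.30) = $3,048.60

$3,048.60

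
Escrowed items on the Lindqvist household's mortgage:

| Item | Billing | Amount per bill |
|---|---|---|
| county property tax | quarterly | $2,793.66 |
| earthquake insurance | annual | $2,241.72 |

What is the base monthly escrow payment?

County property tax = $2,793.66 × 4 = $11,174.64 per year
Earthquake insurance = $2,241.72 per year
Total annual escrow = $13,416.36
Monthly = $13,416.36 / 12 = $1,118.03

$1,118.03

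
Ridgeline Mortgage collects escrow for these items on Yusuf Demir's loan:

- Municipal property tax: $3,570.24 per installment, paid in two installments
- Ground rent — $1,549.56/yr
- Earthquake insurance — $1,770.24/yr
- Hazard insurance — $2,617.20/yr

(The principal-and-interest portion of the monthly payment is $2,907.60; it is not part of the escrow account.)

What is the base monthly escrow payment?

$1,089.79

Municipal property tax: $3,570.24 × 2 = $7,140.48 per year
Ground rent: $1,549.56 per year
Earthquake insurance: $1,770.24 per year
Hazard insurance: $2,617.20 per year
Annual escrow total = $7,140.48 + $1,549.56 + $1,770.24 + $2,617.20 = $13,077.48
Monthly = $13,077.48 ÷ 12 = $1,089.79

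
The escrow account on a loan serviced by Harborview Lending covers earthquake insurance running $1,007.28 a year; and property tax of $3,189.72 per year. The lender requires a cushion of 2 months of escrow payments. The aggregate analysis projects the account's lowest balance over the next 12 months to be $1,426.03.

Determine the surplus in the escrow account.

Earthquake insurance = $1,007.28
Property tax = $3,189.72
Annual escrow total = $1,007.28 + $3,189.72 = $4,197.00
Monthly escrow = $4,197.00 ÷ 12 = $349.75
Required cushion = 2 × $349.75 = $699.50
Excess over cushion: $1,426.03 − $699.50 = $726.53

$726.53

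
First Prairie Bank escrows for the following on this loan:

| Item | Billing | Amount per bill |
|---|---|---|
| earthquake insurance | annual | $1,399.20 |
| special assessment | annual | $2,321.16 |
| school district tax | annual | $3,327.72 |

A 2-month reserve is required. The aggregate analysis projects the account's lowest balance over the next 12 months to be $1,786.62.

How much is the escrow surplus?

$611.94

Earthquake insurance: $1,399.20/yr
Special assessment: $2,321.16/yr
School district tax: $3,327.72/yr
Combined annual = $1,399.20 + $2,321.16 + $3,327.72 = $7,048.08
Base monthly escrow = $7,048.08 ÷ 12 = $587.34
Required reserve = 2 × $587.34 = $1,174.68
Surplus = $1,786.62 − $1,174.68 = $611.94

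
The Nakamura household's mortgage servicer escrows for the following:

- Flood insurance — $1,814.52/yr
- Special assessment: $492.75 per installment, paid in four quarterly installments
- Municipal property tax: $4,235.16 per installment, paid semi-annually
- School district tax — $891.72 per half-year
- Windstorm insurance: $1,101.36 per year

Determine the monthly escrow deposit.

Flood insurance: $1,814.52 per year
Special assessment: $492.75 × 4 = $1,971.00 per year
Municipal property tax: $4,235.16 × 2 = $8,470.32 per year
School district tax: $891.72 × 2 = $1,783.44 per year
Windstorm insurance: $1,101.36 per year
Yearly total = $1,814.52 + $1,971.00 + $8,470.32 + $1,783.44 + $1,101.36 = $15,140.64
Per month = $15,140.64 ÷ 12 = $1,261.72

$1,261.72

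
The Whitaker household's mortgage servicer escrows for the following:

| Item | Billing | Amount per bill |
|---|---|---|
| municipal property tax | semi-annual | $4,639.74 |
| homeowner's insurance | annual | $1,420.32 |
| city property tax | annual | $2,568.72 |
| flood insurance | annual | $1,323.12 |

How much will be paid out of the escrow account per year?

$14,591.64

Municipal property tax = $4,639.74 × 2 = $9,279.48 annually
Homeowner's insurance = $1,420.32 annually
City property tax = $2,568.72 annually
Flood insurance = $1,323.12 annually
Total per year = $14,591.64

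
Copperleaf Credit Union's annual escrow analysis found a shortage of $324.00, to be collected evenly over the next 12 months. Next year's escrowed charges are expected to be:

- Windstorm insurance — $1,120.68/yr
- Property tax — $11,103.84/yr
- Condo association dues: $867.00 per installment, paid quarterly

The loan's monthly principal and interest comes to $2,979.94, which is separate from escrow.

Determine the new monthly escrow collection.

Windstorm insurance = $1,120.68 annually
Property tax = $11,103.84 annually
Condo association dues = $867.00 × 4 = $3,468.00 annually
Total annual escrow = $15,692.52
Per month = $15,692.52 ÷ 12 = $1,307.71
Monthly shortage recovery: $324.00 ÷ 12 = $27.00
Adjusted monthly = $1,307.71 + $27.00 = $1,334.71

$1,334.71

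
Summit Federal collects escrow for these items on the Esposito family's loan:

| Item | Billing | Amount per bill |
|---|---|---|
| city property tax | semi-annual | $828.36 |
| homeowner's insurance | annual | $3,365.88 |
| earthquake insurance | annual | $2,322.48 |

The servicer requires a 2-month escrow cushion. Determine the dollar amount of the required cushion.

$1,224.18

City property tax = $828.36 × 2 = $1,656.72 per year
Homeowner's insurance = $3,365.88 per year
Earthquake insurance = $2,322.48 per year
Yearly total = $7,345.08
Monthly escrow = $7,345.08 ÷ 12 = $612.09
Reserve = 2 × $612.09 = $1,224.18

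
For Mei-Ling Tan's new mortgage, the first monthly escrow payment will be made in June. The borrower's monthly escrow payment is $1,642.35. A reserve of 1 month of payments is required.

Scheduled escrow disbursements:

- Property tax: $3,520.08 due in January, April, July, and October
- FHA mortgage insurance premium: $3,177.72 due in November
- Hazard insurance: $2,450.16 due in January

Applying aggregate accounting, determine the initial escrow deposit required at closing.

Cushion = 1 × $1,642.35 = $1,642.35
Trial balance (start $0, +$1,642.35 each month, − disbursements):
  Jun: +$1,642.35 → $1,642.35
  Jul: +$1,642.35 − $3,520.08 → -$235.38
  Aug: +$1,642.35 → $1,406.97
  Sep: +$1,642.35 → $3,049.32
  Oct: +$1,642.35 − $3,520.08 → $1,171.59
  Nov: +$1,642.35 − $3,177.72 → -$363.78
  Dec: +$1,642.35 → $1,278.57
  Jan: +$1,642.35 − $5,970.24 → -$3,049.32
  Feb: +$1,642.35 → -$1,406.97
  Mar: +$1,642.35 → $235.38
  Apr: +$1,642.35 − $3,520.08 → -$1,642.35
  May: +$1,642.35 → $0.00
Lowest trial balance = -$3,049.32 (Jan)
Initial deposit = cushion − low point = $1,642.35 − (-$3,049.32) = $4,691.67

$4,691.67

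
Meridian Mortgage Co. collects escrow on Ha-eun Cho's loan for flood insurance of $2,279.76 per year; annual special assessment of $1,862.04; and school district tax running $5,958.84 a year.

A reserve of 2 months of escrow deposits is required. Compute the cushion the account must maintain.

Flood insurance — $2,279.76 annually
Special assessment — $1,862.04 annually
School district tax — $5,958.84 annually
Yearly total = $2,279.76 + $1,862.04 + $5,958.84 = $10,100.64
Monthly escrow = $10,100.64 / 12 = $841.72
Required cushion = 2 × $841.72 = $1,683.44

$1,683.44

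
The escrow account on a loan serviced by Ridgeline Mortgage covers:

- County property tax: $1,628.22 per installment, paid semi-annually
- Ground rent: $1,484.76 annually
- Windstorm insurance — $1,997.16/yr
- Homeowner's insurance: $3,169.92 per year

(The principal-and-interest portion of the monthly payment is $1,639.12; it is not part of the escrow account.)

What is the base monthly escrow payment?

County property tax = $1,628.22 × 2 = $3,256.44
Ground rent = $1,484.76
Windstorm insurance = $1,997.16
Homeowner's insurance = $3,169.92
Combined annual = $3,256.44 + $1,484.76 + $1,997.16 + $3,169.92 = $9,908.28
Monthly = $9,908.28 ÷ 12 = $825.69

$825.69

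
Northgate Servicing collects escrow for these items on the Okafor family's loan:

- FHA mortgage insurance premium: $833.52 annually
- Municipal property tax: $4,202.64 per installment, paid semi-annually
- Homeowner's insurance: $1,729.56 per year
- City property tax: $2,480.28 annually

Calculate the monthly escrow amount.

$1,120.72

FHA mortgage insurance premium: $833.52 annually
Municipal property tax: $4,202.64 × 2 = $8,405.28 annually
Homeowner's insurance: $1,729.56 annually
City property tax: $2,480.28 annually
Annual escrow total = $13,448.64
Monthly escrow = $13,448.64 / 12 = $1,120.72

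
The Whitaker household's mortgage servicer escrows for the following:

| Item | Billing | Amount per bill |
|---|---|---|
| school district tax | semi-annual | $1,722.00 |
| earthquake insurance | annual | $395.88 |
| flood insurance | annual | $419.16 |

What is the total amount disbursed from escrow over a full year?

$4,259.04

School district tax: $1,722.00 × 2 = $3,444.00/yr
Earthquake insurance: $395.88/yr
Flood insurance: $419.16/yr
Total annual escrow = $3,444.00 + $395.88 + $419.16 = $4,259.04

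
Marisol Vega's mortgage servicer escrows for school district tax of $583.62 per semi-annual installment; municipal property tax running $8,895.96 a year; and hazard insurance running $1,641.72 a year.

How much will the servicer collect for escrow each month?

$975.41

School district tax = $583.62 × 2 = $1,167.24 per year
Municipal property tax = $8,895.96 per year
Hazard insurance = $1,641.72 per year
Yearly total = $1,167.24 + $8,895.96 + $1,641.72 = $11,704.92
Per month = $11,704.92 ÷ 12 = $975.41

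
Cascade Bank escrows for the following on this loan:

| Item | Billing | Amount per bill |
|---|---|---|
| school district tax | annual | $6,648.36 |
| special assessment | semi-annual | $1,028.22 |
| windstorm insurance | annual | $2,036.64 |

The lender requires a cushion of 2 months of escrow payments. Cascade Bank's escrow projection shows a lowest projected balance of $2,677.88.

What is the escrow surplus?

$887.64

School district tax: $6,648.36
Special assessment: $1,028.22 × 2 = $2,056.44
Windstorm insurance: $2,036.64
Combined annual = $10,741.44
Base monthly escrow = $10,741.44 / 12 = $895.12
Required cushion = 2 × $895.12 = $1,790.24
Excess over cushion: $2,677.88 − $1,790.24 = $887.64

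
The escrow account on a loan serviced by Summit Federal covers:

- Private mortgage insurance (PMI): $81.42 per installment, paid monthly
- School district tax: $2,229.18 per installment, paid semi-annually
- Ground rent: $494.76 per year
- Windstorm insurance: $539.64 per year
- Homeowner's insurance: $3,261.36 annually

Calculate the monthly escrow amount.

Private mortgage insurance (PMI) = $81.42 × 12 = $977.04
School district tax = $2,229.18 × 2 = $4,458.36
Ground rent = $494.76
Windstorm insurance = $539.64
Homeowner's insurance = $3,261.36
Combined annual = $977.04 + $4,458.36 + $494.76 + $539.64 + $3,261.36 = $9,731.16
Monthly = $9,731.16 / 12 = $810.93

$810.93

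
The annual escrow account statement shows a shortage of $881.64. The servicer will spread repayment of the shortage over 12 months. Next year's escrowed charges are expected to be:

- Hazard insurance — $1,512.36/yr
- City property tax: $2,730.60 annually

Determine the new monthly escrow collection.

$427.05

Hazard insurance = $1,512.36 per year
City property tax = $2,730.60 per year
Annual escrow total = $4,242.96
Monthly escrow = $4,242.96 / 12 = $353.58
Shortage spread = $881.64 ÷ 12 = $73.47/mo
Adjusted monthly = $353.58 + $73.47 = $427.05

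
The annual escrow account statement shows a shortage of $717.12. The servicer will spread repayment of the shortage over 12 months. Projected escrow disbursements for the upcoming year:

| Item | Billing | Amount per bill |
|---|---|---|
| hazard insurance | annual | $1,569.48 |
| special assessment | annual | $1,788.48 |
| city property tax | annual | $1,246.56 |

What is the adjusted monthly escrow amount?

$443.47

Hazard insurance — $1,569.48
Special assessment — $1,788.48
City property tax — $1,246.56
Total annual escrow = $4,604.52
Monthly = $4,604.52 / 12 = $383.71
Shortage per month = $717.12 / 12 = $59.76
Adjusted monthly = $383.71 + $59.76 = $443.47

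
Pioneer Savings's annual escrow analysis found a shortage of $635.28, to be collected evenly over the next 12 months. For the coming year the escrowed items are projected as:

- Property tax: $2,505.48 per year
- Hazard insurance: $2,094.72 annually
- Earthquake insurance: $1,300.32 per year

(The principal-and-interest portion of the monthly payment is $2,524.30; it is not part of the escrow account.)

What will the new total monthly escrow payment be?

$544.65

Property tax = $2,505.48 annually
Hazard insurance = $2,094.72 annually
Earthquake insurance = $1,300.32 annually
Total annual escrow = $5,900.52
Base monthly escrow = $5,900.52 ÷ 12 = $491.71
Shortage per month = $635.28 ÷ 12 = $52.94
New monthly escrow = $491.71 + $52.94 = $544.65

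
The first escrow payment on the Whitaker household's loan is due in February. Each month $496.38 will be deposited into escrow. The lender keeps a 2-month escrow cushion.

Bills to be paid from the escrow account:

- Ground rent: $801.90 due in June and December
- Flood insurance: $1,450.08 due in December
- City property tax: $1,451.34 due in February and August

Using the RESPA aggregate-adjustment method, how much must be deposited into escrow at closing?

$1,947.72

Cushion = 2 × $496.38 = $992.76
Trial balance (start $0, +$496.38 each month, − disbursements):
  Feb: +$496.38 − $1,451.34 → -$954.96
  Mar: +$496.38 → -$458.58
  Apr: +$496.38 → $37.80
  May: +$496.38 → $534.18
  Jun: +$496.38 − $801.90 → $228.66
  Jul: +$496.38 → $725.04
  Aug: +$496.38 − $1,451.34 → -$229.92
  Sep: +$496.38 → $266.46
  Oct: +$496.38 → $762.84
  Nov: +$496.38 → $1,259.22
  Dec: +$496.38 − $2,251.98 → -$496.38
  Jan: +$496.38 → $0.00
Lowest trial balance = -$954.96 (Feb)
Initial deposit = cushion − low point = $992.76 − (-$954.96) = $1,947.72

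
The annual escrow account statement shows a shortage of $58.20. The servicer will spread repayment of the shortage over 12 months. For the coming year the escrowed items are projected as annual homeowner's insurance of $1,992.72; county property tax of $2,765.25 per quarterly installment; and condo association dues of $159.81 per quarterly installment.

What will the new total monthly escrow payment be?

Homeowner's insurance: $1,992.72/yr
County property tax: $2,765.25 × 4 = $11,061.00/yr
Condo association dues: $159.81 × 4 = $639.24/yr
Total annual escrow = $13,692.96
Base monthly escrow = $13,692.96 / 12 = $1,141.08
Shortage spread = $58.20 / 12 = $4.85/mo
New monthly escrow = $1,141.08 + $4.85 = $1,145.93

$1,145.93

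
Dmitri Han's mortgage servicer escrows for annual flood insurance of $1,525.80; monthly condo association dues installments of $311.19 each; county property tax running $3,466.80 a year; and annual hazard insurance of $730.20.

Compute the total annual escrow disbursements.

Flood insurance: $1,525.80 annually
Condo association dues: $311.19 × 12 = $3,734.28 annually
County property tax: $3,466.80 annually
Hazard insurance: $730.20 annually
Total annual escrow = $1,525.80 + $3,734.28 + $3,466.80 + $730.20 = $9,457.08

$9,457.08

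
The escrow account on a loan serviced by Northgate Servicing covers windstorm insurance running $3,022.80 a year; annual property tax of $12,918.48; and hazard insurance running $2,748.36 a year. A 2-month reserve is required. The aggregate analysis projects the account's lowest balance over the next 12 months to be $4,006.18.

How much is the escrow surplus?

Windstorm insurance = $3,022.80 per year
Property tax = $12,918.48 per year
Hazard insurance = $2,748.36 per year
Total per year = $18,689.64
Monthly escrow = $18,689.64 ÷ 12 = $1,557.47
Cushion = 2 × $1,557.47 = $3,114.94
Surplus = $4,006.18 − $3,114.94 = $891.24

$891.24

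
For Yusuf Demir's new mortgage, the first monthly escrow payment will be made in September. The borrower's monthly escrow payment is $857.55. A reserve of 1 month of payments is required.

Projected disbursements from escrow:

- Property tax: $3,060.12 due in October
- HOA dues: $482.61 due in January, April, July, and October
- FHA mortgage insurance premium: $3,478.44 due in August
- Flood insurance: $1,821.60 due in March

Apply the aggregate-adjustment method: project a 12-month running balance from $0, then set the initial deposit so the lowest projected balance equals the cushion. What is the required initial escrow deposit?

Cushion = 1 × $857.55 = $857.55
Trial balance (start $0, +$857.55 each month, − disbursements):
  Sep: +$857.55 → $857.55
  Oct: +$857.55 − $3,542.73 → -$1,827.63
  Nov: +$857.55 → -$970.08
  Dec: +$857.55 → -$112.53
  Jan: +$857.55 − $482.61 → $262.41
  Feb: +$857.55 → $1,119.96
  Mar: +$857.55 − $1,821.60 → $155.91
  Apr: +$857.55 − $482.61 → $530.85
  May: +$857.55 → $1,388.40
  Jun: +$857.55 → $2,245.95
  Jul: +$857.55 − $482.61 → $2,620.89
  Aug: +$857.55 − $3,478.44 → $0.00
Lowest trial balance = -$1,827.63 (Oct)
Initial deposit = cushion − low point = $857.55 − (-$1,827.63) = $2,685.18

$2,685.18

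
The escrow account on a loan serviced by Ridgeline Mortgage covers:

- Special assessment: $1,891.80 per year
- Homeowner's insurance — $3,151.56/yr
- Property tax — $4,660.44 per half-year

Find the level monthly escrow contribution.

$1,197.02

Special assessment — $1,891.80
Homeowner's insurance — $3,151.56
Property tax — $4,660.44 × 2 = $9,320.88
Annual escrow total = $1,891.80 + $3,151.56 + $9,320.88 = $14,364.24
Per month = $14,364.24 / 12 = $1,197.02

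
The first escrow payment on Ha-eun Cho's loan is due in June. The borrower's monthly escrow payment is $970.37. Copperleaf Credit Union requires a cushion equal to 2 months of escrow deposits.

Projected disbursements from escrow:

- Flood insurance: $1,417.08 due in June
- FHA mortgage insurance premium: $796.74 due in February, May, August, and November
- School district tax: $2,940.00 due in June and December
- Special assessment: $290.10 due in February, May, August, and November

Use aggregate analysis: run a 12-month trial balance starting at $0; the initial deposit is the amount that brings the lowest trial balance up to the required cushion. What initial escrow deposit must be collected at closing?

$5,327.45

Cushion = 2 × $970.37 = $1,940.74
Trial balance (start $0, +$970.37 each month, − disbursements):
  Jun: +$970.37 − $4,357.08 → -$3,386.71
  Jul: +$970.37 → -$2,416.34
  Aug: +$970.37 − $1,086.84 → -$2,532.81
  Sep: +$970.37 → -$1,562.44
  Oct: +$970.37 → -$592.07
  Nov: +$970.37 − $1,086.84 → -$708.54
  Dec: +$970.37 − $2,940.00 → -$2,678.17
  Jan: +$970.37 → -$1,707.80
  Feb: +$970.37 − $1,086.84 → -$1,824.27
  Mar: +$970.37 → -$853.90
  Apr: +$970.37 → $116.47
  May: +$970.37 − $1,086.84 → $0.00
Lowest trial balance = -$3,386.71 (Jun)
Initial deposit = cushion − low point = $1,940.74 − (-$3,386.71) = $5,327.45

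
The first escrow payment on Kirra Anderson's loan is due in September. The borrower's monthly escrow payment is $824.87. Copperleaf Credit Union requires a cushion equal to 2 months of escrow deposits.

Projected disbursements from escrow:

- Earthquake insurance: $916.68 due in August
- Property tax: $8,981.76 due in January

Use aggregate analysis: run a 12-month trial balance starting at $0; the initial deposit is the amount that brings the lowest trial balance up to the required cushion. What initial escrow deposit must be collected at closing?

$6,507.15

Cushion = 2 × $824.87 = $1,649.74
Trial balance (start $0, +$824.87 each month, − disbursements):
  Sep: +$824.87 → $824.87
  Oct: +$824.87 → $1,649.74
  Nov: +$824.87 → $2,474.61
  Dec: +$824.87 → $3,299.48
  Jan: +$824.87 − $8,981.76 → -$4,857.41
  Feb: +$824.87 → -$4,032.54
  Mar: +$824.87 → -$3,207.67
  Apr: +$824.87 → -$2,382.80
  May: +$824.87 → -$1,557.93
  Jun: +$824.87 → -$733.06
  Jul: +$824.87 → $91.81
  Aug: +$824.87 − $916.68 → $0.00
Lowest trial balance = -$4,857.41 (Jan)
Initial deposit = cushion − low point = $1,649.74 − (-$4,857.41) = $6,507.15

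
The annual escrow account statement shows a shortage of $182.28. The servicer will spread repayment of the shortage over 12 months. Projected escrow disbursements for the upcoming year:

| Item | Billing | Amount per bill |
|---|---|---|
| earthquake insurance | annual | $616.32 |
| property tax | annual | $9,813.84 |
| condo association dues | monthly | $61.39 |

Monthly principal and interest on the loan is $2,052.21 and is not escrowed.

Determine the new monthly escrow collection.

$945.76

Earthquake insurance = $616.32 annually
Property tax = $9,813.84 annually
Condo association dues = $61.39 × 12 = $736.68 annually
Total per year = $616.32 + $9,813.84 + $736.68 = $11,166.84
Per month = $11,166.84 / 12 = $930.57
Shortage per month = $182.28 / 12 = $15.19
Adjusted monthly = $930.57 + $15.19 = $945.76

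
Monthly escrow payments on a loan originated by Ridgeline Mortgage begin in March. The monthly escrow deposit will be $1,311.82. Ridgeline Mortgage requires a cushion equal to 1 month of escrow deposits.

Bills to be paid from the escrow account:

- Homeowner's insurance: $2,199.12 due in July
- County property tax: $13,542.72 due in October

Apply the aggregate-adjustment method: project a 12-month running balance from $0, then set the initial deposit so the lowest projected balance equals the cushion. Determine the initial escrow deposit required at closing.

$6,559.10

Cushion = 1 × $1,311.82 = $1,311.82
Trial balance (start $0, +$1,311.82 each month, − disbursements):
  Mar: +$1,311.82 → $1,311.82
  Apr: +$1,311.82 → $2,623.64
  May: +$1,311.82 → $3,935.46
  Jun: +$1,311.82 → $5,247.28
  Jul: +$1,311.82 − $2,199.12 → $4,359.98
  Aug: +$1,311.82 → $5,671.80
  Sep: +$1,311.82 → $6,983.62
  Oct: +$1,311.82 − $13,542.72 → -$5,247.28
  Nov: +$1,311.82 → -$3,935.46
  Dec: +$1,311.82 → -$2,623.64
  Jan: +$1,311.82 → -$1,311.82
  Feb: +$1,311.82 → $0.00
Lowest trial balance = -$5,247.28 (Oct)
Initial deposit = cushion − low point = $1,311.82 − (-$5,247.28) = $6,559.10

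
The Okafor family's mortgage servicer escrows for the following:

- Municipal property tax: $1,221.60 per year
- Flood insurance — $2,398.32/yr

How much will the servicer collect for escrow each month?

$301.66

Municipal property tax: $1,221.60/yr
Flood insurance: $2,398.32/yr
Total per year = $1,221.60 + $2,398.32 = $3,619.92
Monthly escrow = $3,619.92 ÷ 12 = $301.66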